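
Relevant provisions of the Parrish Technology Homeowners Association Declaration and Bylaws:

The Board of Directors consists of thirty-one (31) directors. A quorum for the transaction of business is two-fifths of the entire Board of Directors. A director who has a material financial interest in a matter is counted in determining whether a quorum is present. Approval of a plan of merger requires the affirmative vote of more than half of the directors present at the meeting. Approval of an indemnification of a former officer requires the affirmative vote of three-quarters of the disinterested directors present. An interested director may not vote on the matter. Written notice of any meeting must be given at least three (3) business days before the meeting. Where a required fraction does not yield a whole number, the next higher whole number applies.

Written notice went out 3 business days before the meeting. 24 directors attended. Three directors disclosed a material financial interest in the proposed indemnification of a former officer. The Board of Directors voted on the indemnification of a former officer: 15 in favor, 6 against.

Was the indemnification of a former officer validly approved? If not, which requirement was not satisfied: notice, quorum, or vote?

Notice: 3 business days given; 3 required (3 ≥ 3). Satisfied.
Quorum: 24 present (interested directors count toward quorum); quorum is 13. Satisfied.
Vote: the indemnification of a former officer requires three-fourths of the disinterested directors present (24 − 3 = 21). 3/4 of 21 = 15.75, rounded up to 16, so 16 affirmative votes are needed; 15 voted in favor. Not satisfied.

Invalid — vote requirement not satisfied.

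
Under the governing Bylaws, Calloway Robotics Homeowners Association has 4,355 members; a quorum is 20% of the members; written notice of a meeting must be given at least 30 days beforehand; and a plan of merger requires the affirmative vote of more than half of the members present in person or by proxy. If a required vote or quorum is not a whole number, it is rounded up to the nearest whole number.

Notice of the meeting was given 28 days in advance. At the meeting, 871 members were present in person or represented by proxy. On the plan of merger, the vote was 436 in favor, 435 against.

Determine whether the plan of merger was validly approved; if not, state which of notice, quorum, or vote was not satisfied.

Notice: 28 days given; 30 required. Not satisfied.
Quorum: 20% of 4,355 = 871; 871 present. Satisfied.
Vote: requires a majority of those present (871); a majority of 871 is 436, so 436 needed; 436 in favor. Satisfied.

Invalid — notice requirement not satisfied.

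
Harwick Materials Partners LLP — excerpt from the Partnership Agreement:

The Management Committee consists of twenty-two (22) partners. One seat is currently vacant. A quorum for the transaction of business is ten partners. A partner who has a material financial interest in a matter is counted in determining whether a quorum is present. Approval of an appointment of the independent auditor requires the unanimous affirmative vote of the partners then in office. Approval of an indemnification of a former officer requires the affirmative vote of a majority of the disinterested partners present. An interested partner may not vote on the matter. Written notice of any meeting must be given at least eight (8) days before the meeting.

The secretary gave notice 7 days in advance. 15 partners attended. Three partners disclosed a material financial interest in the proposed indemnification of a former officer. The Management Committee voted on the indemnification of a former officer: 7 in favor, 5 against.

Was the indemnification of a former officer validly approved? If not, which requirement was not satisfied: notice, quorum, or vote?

Notice: 7 days given; 8 required (7 < 8). Not satisfied.
Quorum: 15 present (interested partners count toward quorum); quorum is 10. Satisfied.
Vote: the indemnification of a former officer requires a majority of the disinterested partners present (15 − 3 = 12). A majority of 12 is 7, so 7 affirmative votes are needed; 7 voted in favor. Satisfied.

Invalid — notice requirement not satisfied.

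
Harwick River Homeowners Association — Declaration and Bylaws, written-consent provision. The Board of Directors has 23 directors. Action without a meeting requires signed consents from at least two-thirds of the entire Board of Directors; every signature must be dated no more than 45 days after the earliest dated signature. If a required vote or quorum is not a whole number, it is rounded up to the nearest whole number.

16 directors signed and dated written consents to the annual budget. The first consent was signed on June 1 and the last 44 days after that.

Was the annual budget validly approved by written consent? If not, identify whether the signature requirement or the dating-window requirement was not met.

Effective — both the signature and dating-window requirements are satisfied.

Signatures required: at least two-thirds of 23 — 2/3 of 23 = 15.33, rounded up to 16, so 16 needed; 16 signed. Sufficient.
Dating window: the latest signature is 44 days after the earliest; the limit is 45 days. Within the window.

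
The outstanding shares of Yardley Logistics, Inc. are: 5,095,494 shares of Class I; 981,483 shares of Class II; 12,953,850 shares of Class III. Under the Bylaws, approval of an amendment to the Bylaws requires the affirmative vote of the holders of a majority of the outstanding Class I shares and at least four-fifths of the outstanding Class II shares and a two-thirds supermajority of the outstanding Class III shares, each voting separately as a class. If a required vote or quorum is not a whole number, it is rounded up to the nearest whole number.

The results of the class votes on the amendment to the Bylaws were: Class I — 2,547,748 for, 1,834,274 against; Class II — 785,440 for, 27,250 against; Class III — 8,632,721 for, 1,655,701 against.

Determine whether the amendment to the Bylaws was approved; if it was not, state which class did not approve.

Class I: a majority of 5095494 is 2547748; 2,547,748 required, 2,547,748 in favor — approved.
Class II: 4/5 of 981483 = 785186.40, rounded up to 785187; 785,187 required, 785,440 in favor — approved.
Class III: 2/3 of 12953850 = 8635900; 8,635,900 required, 8,632,721 in favor — not approved.

Not approved — the Class III shares did not give the required vote.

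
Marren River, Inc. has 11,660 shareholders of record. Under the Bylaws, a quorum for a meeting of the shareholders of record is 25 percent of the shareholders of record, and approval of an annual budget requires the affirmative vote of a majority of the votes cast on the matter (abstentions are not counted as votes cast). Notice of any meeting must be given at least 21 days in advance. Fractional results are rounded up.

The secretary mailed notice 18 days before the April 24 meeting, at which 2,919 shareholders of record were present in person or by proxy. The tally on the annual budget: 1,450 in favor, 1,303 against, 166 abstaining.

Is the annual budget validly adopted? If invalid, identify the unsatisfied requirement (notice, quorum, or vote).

Invalid — notice requirement not satisfied.

Notice: 18 days given; 21 required. Not satisfied.
Quorum: 25% of 11,660 = 2,915; 2,919 present. Satisfied.
Vote: requires a majority of the votes cast (2,919 − 166 abstaining = 2,753); a majority of 2753 is 1377, so 1,377 needed; 1,450 in favor. Satisfied.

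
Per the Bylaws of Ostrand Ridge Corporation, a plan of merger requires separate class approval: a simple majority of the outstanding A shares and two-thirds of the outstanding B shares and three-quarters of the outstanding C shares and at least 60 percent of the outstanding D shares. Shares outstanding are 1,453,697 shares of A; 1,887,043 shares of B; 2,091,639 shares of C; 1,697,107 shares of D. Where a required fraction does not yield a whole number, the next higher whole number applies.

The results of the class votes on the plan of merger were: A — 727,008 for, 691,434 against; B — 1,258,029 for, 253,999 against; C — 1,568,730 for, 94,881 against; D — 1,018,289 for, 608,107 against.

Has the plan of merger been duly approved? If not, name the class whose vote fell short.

Approved — every class gave the required vote.

A: a majority of 1453697 is 726849; 726,849 required, 727,008 in favor — approved.
B: 2/3 of 1887043 = 1258028.67, rounded up to 1258029; 1,258,029 required, 1,258,029 in favor — approved.
C: 3/4 of 2091639 = 1568729.25, rounded up to 1568730; 1,568,730 required, 1,568,730 in favor — approved.
D: 3/5 of 1697107 = 1018264.20, rounded up to 1018265; 1,018,265 required, 1,018,289 in favor — approved.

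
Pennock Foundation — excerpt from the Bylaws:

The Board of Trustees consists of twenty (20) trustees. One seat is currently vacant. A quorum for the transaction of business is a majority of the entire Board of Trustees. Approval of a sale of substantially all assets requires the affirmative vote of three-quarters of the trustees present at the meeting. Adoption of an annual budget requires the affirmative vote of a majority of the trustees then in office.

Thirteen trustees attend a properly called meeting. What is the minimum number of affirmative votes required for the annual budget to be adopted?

The annual budget requires a majority of the trustees then in office (19).
A majority of 19 is 10.

10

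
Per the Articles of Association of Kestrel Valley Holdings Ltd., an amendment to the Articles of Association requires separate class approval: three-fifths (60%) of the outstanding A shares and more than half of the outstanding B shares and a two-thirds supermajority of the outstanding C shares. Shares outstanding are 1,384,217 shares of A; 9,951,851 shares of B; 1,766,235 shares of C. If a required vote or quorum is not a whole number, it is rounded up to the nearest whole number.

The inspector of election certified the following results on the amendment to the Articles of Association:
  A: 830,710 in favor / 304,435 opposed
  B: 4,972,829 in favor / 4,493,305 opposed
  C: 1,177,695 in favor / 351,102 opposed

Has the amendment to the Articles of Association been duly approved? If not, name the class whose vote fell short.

A: 3/5 of 1384217 = 830530.20, rounded up to 830531; 830,531 required, 830,710 in favor — approved.
B: a majority of 9951851 is 4975926; 4,975,926 required, 4,972,829 in favor — not approved.
C: 2/3 of 1766235 = 1177490; 1,177,490 required, 1,177,695 in favor — approved.

Not approved — the B shares did not give the required vote.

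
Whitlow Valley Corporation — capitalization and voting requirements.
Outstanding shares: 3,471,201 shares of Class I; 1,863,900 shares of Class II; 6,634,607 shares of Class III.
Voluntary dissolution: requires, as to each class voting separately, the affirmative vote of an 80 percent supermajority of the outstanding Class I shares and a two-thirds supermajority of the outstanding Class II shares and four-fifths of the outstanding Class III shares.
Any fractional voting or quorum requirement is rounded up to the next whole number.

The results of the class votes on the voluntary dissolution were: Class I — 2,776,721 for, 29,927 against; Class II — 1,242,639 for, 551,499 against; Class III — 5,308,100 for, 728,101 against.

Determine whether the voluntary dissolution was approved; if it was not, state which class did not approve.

Not approved — the Class I shares did not give the required vote.

Class I: 4/5 of 3471201 = 2776960.80, rounded up to 2776961; 2,776,961 required, 2,776,721 in favor — not approved.
Class II: 2/3 of 1863900 = 1242600; 1,242,600 required, 1,242,639 in favor — approved.
Class III: 4/5 of 6634607 = 5307685.60, rounded up to 5307686; 5,307,686 required, 5,308,100 in favor — approved.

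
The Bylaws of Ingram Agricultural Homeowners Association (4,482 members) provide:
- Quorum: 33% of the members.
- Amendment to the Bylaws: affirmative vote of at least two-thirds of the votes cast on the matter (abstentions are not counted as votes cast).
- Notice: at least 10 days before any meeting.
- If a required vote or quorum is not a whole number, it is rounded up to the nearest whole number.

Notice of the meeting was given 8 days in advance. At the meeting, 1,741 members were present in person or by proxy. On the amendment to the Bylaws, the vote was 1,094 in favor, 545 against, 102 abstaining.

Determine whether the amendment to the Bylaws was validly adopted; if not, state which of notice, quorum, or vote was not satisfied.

Invalid — notice requirement not satisfied.

Notice: 8 days given; 10 required. Not satisfied.
Quorum: 33% of 4,482 = 1,479.06, rounded up to 1,480; 1,741 present. Satisfied.
Vote: requires two-thirds of the votes cast (1,741 − 102 abstaining = 1,639); 2/3 of 1639 = 1092.67, rounded up to 1093, so 1,093 needed; 1,094 in favor. Satisfied.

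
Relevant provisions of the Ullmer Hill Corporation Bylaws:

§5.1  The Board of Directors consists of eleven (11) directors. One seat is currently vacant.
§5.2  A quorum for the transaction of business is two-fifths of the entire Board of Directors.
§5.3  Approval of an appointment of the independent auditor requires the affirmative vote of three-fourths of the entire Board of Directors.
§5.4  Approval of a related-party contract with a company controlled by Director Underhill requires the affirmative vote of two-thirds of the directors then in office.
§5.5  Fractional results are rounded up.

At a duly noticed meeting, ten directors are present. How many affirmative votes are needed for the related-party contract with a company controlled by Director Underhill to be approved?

The related-party contract with a company controlled by Director Underhill requires two-thirds of the directors then in office (10).
2/3 of 10 = 6.67, rounded up to 7.

7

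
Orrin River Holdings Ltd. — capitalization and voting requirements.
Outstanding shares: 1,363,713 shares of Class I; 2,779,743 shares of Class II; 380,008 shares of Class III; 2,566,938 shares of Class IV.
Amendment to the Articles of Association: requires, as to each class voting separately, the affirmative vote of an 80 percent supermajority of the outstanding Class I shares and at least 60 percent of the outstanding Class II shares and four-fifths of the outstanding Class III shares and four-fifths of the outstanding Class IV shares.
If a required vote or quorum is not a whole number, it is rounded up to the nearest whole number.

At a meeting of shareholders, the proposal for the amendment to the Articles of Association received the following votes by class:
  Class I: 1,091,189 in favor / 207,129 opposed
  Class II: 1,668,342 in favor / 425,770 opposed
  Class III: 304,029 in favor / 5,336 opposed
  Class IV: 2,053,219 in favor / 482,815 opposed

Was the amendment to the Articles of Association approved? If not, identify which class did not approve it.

Class I: 4/5 of 1363713 = 1090970.40, rounded up to 1090971; 1,090,971 required, 1,091,189 in favor — approved.
Class II: 3/5 of 2779743 = 1667845.80, rounded up to 1667846; 1,667,846 required, 1,668,342 in favor — approved.
Class III: 4/5 of 380008 = 304006.40, rounded up to 304007; 304,007 required, 304,029 in favor — approved.
Class IV: 4/5 of 2566938 = 2053550.40, rounded up to 2053551; 2,053,551 required, 2,053,219 in favor — not approved.

Not approved — the Class IV shares did not give the required vote.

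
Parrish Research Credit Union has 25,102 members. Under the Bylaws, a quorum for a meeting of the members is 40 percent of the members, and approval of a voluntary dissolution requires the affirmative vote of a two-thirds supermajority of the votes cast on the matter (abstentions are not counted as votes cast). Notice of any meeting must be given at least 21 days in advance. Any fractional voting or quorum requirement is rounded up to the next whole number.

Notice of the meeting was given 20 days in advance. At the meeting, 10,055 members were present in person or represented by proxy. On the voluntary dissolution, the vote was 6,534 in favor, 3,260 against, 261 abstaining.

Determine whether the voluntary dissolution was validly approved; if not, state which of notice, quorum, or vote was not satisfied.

Notice: 20 days given; 21 required. Not satisfied.
Quorum: 40% of 25,102 = 10,040.80, rounded up to 10,041; 10,055 present. Satisfied.
Vote: requires two-thirds of the votes cast (10,055 − 261 abstaining = 9,794); 2/3 of 9794 = 6529.33, rounded up to 6530, so 6,530 needed; 6,534 in favor. Satisfied.

Invalid — notice requirement not satisfied.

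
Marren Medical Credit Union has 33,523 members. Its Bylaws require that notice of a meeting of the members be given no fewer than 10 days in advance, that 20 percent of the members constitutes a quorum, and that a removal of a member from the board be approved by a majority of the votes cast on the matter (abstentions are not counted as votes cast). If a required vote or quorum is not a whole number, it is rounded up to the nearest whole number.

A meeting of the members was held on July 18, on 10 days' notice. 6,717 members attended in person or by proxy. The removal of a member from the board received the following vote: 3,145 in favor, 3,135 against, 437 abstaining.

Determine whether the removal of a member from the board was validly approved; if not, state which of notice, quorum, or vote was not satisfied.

Notice: 10 days given; 10 required. Satisfied.
Quorum: 20% of 33,523 = 6,704.60, rounded up to 6,705; 6,717 present. Satisfied.
Vote: requires a majority of the votes cast (6,717 − 437 abstaining = 6,280); a majority of 6280 is 3141, so 3,141 needed; 3,145 in favor. Satisfied.

Valid — all requirements satisfied.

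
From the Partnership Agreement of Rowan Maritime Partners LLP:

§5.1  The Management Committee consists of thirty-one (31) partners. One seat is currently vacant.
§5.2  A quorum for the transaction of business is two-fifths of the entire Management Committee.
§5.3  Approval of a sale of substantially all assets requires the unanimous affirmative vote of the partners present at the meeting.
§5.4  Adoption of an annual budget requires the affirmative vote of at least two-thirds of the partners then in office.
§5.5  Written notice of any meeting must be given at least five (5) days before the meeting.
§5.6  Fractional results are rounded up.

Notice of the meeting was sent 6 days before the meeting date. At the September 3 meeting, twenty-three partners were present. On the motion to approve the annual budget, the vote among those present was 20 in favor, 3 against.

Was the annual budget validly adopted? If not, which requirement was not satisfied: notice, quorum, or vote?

Valid — all requirements satisfied.

Notice: 6 days given; 5 required (6 ≥ 5). Satisfied.
Quorum: 23 present; quorum is 13. Satisfied.
Vote: the annual budget requires two-thirds of the partners then in office (30). 2/3 of 30 = 20, so 20 affirmative votes are needed; 20 voted in favor. Satisfied.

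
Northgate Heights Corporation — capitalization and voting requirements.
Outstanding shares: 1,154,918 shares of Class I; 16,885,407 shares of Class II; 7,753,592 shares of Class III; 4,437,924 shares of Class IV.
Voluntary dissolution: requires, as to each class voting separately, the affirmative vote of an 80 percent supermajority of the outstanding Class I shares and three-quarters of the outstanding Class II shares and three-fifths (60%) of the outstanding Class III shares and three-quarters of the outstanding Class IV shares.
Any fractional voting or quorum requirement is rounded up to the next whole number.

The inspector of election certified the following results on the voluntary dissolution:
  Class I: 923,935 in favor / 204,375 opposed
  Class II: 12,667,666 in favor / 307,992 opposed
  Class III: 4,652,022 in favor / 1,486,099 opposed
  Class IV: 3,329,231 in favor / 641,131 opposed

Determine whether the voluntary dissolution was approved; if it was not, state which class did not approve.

Not approved — the Class III shares did not give the required vote.

Class I: 4/5 of 1154918 = 923934.40, rounded up to 923935; 923,935 required, 923,935 in favor — approved.
Class II: 3/4 of 16885407 = 12664055.25, rounded up to 12664056; 12,664,056 required, 12,667,666 in favor — approved.
Class III: 3/5 of 7753592 = 4652155.20, rounded up to 4652156; 4,652,156 required, 4,652,022 in favor — not approved.
Class IV: 3/4 of 4437924 = 3328443; 3,328,443 required, 3,329,231 in favor — approved.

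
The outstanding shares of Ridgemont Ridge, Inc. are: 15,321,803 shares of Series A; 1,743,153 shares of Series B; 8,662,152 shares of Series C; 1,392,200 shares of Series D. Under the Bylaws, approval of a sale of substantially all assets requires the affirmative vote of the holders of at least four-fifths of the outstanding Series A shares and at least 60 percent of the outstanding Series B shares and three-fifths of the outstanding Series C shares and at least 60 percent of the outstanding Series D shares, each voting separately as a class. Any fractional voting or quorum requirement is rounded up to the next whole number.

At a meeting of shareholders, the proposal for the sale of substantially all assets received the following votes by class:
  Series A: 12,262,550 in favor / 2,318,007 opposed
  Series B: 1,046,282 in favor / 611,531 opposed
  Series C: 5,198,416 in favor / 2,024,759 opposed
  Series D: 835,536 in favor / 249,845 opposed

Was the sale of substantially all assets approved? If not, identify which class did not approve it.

Approved — every class gave the required vote.

Series A: 4/5 of 15321803 = 12257442.40, rounded up to 12257443; 12,257,443 required, 12,262,550 in favor — approved.
Series B: 3/5 of 1743153 = 1045891.80, rounded up to 1045892; 1,045,892 required, 1,046,282 in favor — approved.
Series C: 3/5 of 8662152 = 5197291.20, rounded up to 5197292; 5,197,292 required, 5,198,416 in favor — approved.
Series D: 3/5 of 1392200 = 835320; 835,320 required, 835,536 in favor — approved.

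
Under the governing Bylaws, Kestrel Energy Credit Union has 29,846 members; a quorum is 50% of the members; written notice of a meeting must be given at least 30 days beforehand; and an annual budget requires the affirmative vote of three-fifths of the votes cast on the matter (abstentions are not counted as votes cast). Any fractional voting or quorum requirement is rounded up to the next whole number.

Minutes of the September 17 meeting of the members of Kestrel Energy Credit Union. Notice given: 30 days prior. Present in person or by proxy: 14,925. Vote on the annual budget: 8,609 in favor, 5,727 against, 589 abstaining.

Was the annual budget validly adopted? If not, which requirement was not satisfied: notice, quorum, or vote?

Valid — all requirements satisfied.

Notice: 30 days given; 30 required. Satisfied.
Quorum: 50% of 29,846 = 14,923; 14,925 present. Satisfied.
Vote: requires three-fifths of the votes cast (14,925 − 589 abstaining = 14,336); 3/5 of 14336 = 8601.60, rounded up to 8602, so 8,602 needed; 8,609 in favor. Satisfied.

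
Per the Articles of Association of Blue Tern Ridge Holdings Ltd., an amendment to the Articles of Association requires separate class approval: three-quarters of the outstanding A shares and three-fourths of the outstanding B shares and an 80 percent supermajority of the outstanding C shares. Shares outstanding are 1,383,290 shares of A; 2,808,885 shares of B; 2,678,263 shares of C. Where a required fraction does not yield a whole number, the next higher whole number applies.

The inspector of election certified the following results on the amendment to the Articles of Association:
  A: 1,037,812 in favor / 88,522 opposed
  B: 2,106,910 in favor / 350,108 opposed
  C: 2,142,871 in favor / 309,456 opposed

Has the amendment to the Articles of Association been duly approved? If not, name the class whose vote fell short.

Approved — every class gave the required vote.

A: 3/4 of 1383290 = 1037467.50, rounded up to 1037468; 1,037,468 required, 1,037,812 in favor — approved.
B: 3/4 of 2808885 = 2106663.75, rounded up to 2106664; 2,106,664 required, 2,106,910 in favor — approved.
C: 4/5 of 2678263 = 2142610.40, rounded up to 2142611; 2,142,611 required, 2,142,871 in favor — approved.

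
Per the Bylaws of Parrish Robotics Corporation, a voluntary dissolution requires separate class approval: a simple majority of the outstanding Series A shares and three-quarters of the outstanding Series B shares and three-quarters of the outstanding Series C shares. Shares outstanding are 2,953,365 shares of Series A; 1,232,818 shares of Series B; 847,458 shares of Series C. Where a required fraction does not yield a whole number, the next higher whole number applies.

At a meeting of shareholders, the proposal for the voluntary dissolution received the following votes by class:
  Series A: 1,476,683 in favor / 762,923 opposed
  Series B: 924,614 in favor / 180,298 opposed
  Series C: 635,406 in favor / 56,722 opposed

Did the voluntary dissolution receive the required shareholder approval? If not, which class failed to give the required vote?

Not approved — the Series C shares did not give the required vote.

Series A: a majority of 2953365 is 1476683; 1,476,683 required, 1,476,683 in favor — approved.
Series B: 3/4 of 1232818 = 924613.50, rounded up to 924614; 924,614 required, 924,614 in favor — approved.
Series C: 3/4 of 847458 = 635593.50, rounded up to 635594; 635,594 required, 635,406 in favor — not approved.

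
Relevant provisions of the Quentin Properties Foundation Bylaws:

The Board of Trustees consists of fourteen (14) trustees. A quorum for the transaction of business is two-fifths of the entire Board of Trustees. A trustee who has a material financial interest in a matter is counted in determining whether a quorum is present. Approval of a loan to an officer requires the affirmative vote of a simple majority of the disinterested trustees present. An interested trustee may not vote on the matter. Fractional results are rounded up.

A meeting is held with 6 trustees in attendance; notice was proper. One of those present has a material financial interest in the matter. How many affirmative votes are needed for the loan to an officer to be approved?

3

The loan to an officer requires a majority of the disinterested trustees present (6 − 1 = 5).
A majority of 5 is 3.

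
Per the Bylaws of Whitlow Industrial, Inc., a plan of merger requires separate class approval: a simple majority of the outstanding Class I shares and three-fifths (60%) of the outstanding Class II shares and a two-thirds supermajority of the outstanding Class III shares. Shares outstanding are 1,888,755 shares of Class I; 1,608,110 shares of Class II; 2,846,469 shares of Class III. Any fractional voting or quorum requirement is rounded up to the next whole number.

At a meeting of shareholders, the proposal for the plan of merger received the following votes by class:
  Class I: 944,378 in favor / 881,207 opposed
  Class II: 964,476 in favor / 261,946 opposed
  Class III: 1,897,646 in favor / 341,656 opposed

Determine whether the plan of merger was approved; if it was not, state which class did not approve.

Not approved — the Class II shares did not give the required vote.

Class I: a majority of 1888755 is 944378; 944,378 required, 944,378 in favor — approved.
Class II: 3/5 of 1608110 = 964866; 964,866 required, 964,476 in favor — not approved.
Class III: 2/3 of 2846469 = 1897646; 1,897,646 required, 1,897,646 in favor — approved.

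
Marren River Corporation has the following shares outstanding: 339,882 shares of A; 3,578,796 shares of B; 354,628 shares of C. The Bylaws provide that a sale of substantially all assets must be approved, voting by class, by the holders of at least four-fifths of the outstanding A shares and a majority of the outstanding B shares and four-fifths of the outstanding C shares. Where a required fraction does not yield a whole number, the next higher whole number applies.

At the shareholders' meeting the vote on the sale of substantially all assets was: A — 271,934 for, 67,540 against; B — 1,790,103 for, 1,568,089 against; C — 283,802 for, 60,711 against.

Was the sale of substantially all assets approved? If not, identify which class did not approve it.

Approved — every class gave the required vote.

A: 4/5 of 339882 = 271905.60, rounded up to 271906; 271,906 required, 271,934 in favor — approved.
B: a majority of 3578796 is 1789399; 1,789,399 required, 1,790,103 in favor — approved.
C: 4/5 of 354628 = 283702.40, rounded up to 283703; 283,703 required, 283,802 in favor — approved.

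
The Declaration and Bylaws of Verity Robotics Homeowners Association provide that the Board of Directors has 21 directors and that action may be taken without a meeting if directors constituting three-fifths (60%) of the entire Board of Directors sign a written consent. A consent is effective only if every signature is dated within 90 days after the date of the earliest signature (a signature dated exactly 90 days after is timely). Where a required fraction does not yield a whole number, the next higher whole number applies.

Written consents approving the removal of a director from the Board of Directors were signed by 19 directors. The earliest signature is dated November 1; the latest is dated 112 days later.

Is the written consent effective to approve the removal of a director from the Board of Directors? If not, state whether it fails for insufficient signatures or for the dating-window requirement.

Not effective — dating-window requirement not satisfied.

Signatures required: three-fifths (60%) of 21 — 3/5 of 21 = 12.60, rounded up to 13, so 13 needed; 19 signed. Sufficient.
Dating window: the latest signature is 112 days after the earliest; the limit is 90 days. Outside the window.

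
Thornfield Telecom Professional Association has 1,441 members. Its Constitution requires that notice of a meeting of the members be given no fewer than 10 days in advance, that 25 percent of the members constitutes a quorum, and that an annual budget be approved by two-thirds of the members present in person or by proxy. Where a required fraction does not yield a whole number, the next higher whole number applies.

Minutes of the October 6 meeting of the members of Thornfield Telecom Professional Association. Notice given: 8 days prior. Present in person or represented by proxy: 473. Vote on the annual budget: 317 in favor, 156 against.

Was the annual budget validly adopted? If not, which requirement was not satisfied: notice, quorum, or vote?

Notice: 8 days given; 10 required. Not satisfied.
Quorum: 25% of 1,441 = 360.25, rounded up to 361; 473 present. Satisfied.
Vote: requires two-thirds of those present (473); 2/3 of 473 = 315.33, rounded up to 316, so 316 needed; 317 in favor. Satisfied.

Invalid — notice requirement not satisfied.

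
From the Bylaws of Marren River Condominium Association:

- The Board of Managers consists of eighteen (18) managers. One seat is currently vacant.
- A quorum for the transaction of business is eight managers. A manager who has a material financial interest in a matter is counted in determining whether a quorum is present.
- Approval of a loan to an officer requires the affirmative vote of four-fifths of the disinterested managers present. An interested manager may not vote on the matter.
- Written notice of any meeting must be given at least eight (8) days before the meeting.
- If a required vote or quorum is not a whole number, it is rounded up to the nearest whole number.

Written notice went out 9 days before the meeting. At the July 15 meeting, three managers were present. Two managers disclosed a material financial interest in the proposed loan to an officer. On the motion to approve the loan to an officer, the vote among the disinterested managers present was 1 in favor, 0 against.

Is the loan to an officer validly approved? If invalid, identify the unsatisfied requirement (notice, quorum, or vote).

Notice: 9 days given; 8 required (9 ≥ 8). Satisfied.
Quorum: 3 present (interested managers count toward quorum); quorum is 8. Not satisfied.
Vote: the loan to an officer requires four-fifths of the disinterested managers present (3 − 2 = 1). 4/5 of 1 = 0.80, rounded up to 1, so 1 affirmative vote is needed; 1 voted in favor. Satisfied. (Moot — without a quorum no business can be validly transacted.)

Invalid — quorum requirement not satisfied.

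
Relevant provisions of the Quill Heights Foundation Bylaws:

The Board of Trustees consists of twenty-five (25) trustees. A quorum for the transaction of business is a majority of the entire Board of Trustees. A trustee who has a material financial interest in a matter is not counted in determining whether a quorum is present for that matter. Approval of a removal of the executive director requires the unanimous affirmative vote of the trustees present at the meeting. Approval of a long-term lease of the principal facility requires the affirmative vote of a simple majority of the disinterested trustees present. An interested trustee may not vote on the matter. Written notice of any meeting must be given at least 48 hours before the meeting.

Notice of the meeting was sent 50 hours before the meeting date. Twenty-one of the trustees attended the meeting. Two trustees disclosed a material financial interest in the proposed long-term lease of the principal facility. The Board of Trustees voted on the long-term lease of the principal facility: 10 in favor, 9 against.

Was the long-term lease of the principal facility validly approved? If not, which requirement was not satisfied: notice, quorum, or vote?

Valid — all requirements satisfied.

Notice: 50 hours given; 48 required (50 ≥ 48). Satisfied.
Quorum: 21 present, but the 2 interested trustees do not count, leaving 19. Quorum is 13. Satisfied.
Vote: the long-term lease of the principal facility requires a majority of the disinterested trustees present (21 − 2 = 19). A majority of 19 is 10, so 10 affirmative votes are needed; 10 voted in favor. Satisfied.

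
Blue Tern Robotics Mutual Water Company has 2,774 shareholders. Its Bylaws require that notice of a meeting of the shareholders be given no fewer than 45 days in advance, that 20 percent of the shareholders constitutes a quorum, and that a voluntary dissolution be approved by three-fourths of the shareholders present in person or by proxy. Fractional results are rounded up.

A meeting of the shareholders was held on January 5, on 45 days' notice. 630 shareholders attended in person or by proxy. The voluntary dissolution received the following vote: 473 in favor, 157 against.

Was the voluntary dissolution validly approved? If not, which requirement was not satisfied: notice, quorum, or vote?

Notice: 45 days given; 45 required. Satisfied.
Quorum: 20% of 2,774 = 554.80, rounded up to 555; 630 present. Satisfied.
Vote: requires three-fourths of those present (630); 3/4 of 630 = 472.50, rounded up to 473, so 473 needed; 473 in favor. Satisfied.

Valid — all requirements satisfied.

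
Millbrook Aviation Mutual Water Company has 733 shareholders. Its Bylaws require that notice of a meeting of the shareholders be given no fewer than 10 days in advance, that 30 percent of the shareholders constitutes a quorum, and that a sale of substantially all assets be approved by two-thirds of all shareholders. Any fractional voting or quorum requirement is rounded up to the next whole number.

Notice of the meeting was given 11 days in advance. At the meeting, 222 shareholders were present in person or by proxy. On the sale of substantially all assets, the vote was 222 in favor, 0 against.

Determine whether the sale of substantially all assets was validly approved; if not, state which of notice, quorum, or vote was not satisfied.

Invalid — vote requirement not satisfied.

Notice: 11 days given; 10 required. Satisfied.
Quorum: 30% of 733 = 219.90, rounded up to 220; 222 present. Satisfied.
Vote: requires two-thirds of all shareholders (733); 2/3 of 733 = 488.67, rounded up to 489, so 489 needed; 222 in favor. Not satisfied.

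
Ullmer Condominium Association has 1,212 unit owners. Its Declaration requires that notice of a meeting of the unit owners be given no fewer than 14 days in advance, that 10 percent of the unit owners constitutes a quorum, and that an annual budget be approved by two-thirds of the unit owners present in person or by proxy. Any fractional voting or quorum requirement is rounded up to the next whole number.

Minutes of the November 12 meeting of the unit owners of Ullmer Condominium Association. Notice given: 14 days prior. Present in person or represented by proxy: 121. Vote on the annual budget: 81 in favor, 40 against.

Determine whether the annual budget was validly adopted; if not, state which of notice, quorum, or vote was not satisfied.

Notice: 14 days given; 14 required. Satisfied.
Quorum: 10% of 1,212 = 121.20, rounded up to 122; 121 present. Not satisfied.
Vote: requires two-thirds of those present (121); 2/3 of 121 = 80.67, rounded up to 81, so 81 needed; 81 in favor. Satisfied.

Invalid — quorum requirement not satisfied.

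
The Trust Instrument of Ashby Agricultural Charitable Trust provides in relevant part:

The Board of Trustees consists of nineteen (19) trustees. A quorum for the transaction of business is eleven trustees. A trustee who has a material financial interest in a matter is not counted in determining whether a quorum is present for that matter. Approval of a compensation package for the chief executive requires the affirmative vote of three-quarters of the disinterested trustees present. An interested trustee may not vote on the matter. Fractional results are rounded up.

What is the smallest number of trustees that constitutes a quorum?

The quorum is fixed at 11.

11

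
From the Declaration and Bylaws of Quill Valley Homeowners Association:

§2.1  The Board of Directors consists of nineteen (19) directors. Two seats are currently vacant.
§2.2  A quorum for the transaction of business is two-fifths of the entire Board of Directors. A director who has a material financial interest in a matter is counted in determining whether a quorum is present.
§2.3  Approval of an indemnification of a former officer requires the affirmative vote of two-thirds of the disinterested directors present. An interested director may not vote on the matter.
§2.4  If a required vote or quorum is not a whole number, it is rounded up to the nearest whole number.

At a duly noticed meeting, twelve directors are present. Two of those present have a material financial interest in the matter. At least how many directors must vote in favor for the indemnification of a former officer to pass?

The indemnification of a former officer requires two-thirds of the disinterested directors present (12 − 2 = 10).
2/3 of 10 = 6.67, rounded up to 7.

7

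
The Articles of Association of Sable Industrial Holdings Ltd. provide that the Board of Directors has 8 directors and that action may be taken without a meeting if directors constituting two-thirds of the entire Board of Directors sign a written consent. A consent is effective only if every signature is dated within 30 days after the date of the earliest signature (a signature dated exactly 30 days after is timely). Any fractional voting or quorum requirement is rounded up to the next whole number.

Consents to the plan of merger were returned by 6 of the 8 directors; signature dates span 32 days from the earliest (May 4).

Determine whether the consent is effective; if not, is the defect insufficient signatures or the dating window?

Signatures required: two-thirds of 8 — 2/3 of 8 = 5.33, rounded up to 6, so 6 needed; 6 signed. Sufficient.
Dating window: the latest signature is 32 days after the earliest; the limit is 30 days. Outside the window.

Not effective — dating-window requirement not satisfied.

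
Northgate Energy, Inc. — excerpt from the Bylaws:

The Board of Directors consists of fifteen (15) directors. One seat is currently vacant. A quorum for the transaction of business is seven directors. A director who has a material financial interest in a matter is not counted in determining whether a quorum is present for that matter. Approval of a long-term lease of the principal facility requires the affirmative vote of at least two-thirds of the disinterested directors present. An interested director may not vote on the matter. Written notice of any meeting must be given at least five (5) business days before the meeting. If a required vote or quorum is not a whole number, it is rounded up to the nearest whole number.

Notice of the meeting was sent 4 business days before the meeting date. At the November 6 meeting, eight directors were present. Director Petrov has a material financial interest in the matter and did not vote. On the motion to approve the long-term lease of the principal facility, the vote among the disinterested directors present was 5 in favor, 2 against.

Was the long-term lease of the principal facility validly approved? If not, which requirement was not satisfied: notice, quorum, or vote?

Notice: 4 business days given; 5 required (4 < 5). Not satisfied.
Quorum: 8 present, but the 1 interested director does not count, leaving 7. Quorum is 7. Satisfied.
Vote: the long-term lease of the principal facility requires two-thirds of the disinterested directors present (8 − 1 = 7). 2/3 of 7 = 4.67, rounded up to 5, so 5 affirmative votes are needed; 5 voted in favor. Satisfied.

Invalid — notice requirement not satisfied.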